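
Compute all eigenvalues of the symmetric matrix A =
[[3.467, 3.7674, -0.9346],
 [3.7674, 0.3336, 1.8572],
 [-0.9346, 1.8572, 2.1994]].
sigma(A) ≈ {-3, 3, 6}

A is real symmetric, so its spectrum consists of real eigenvalues. Expanding the characteristic polynomial of the displayed matrix gives
  det(λ I - A) = p(λ) = λ^3 + (-6)λ^2 + (-9)λ + (54.0011).
Solving p(λ) = 0 yields eigenvalues ≈ -3, 3, 6. (A is shown rounded to 4 decimals, so these recover the underlying integer eigenvalues to within that precision.)
Verification: the trace of A = 6 equals the sum of eigenvalues 6, and det(A) ≈ -54.0011 matches the eigenvalue product -54.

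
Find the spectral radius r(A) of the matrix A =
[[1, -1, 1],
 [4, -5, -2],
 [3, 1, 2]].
r(A) ≈ 3.3079

The eigenvalues of A are the roots of its characteristic polynomial. With M = A (coefficients from the trace, the sum of principal 2x2 minors, and det A):
  p(λ) = det(λ I - M) = λ^3 + 2λ^2 - 10λ - 25.
No integer candidate from the rational root theorem (±divisors of 25) is a root, so the roots are irrational. The cubic discriminant is Δ = -2675 < 0, so there is one real root and a complex-conjugate pair. p(3) = -10 and p(4) = 31 have opposite signs, so a root lies in (3, 4); Newton's method refines it to λ ≈ 3.3079. Dividing out (λ - (3.3079)) leaves approximately λ^2 + 5.3079λ + 7.5577. For λ^2 + 5.3079λ + 7.5577 the discriminant is -2.0575. It is negative, so the remaining roots are the complex-conjugate pair λ ≈ -2.6539 ± 0.7172i. Their product equals the constant term, so |λ|^2 ≈ 7.5577 and |λ| ≈ 2.7491.
Thus the eigenvalues (to 4 decimals) are 3.3079 (modulus 3.3079); -2.6539 ± 0.7172i (modulus 2.7491). The spectral radius is the largest modulus: r(A) ≈ 3.3079. (Cross-check: r(A) ≤ ||A||_2 ≈ 6.8219; equality holds whenever A is normal, though it can also hold for some non-normal A.)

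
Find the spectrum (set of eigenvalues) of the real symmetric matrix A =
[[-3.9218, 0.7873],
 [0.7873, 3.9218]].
sigma(A) ≈ {-4, 4}

A is real symmetric, so its spectrum consists of real eigenvalues. Expanding the characteristic polynomial of the displayed matrix gives
  det(λ I - A) = p(λ) = λ^2 + (0)λ + (-16).
Solving p(λ) = 0 yields eigenvalues ≈ -4, 4. (A is shown rounded to 4 decimals, so these recover the underlying integer eigenvalues to within that precision.)
Verification: the trace of A = 0 equals the sum of eigenvalues 0, and det(A) ≈ -16.0004 matches the eigenvalue product -16.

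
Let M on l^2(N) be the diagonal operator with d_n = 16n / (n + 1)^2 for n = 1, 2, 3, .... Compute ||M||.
||M|| = 4 (attained at n = 1)

For M diagonal, ||M|| = sup_n |d_n|. Treat f(x) = 16x / (x + 1)^2 for real x > 0. By the quotient rule, f'(x) = 16(1 - x)/(x + 1)^3, which is positive for x < 1 and negative for x > 1. So f has a unique maximum at x = 1, and since 1 is a positive integer, the supremum over n ≥ 1 is attained at n = 1: d_1 = 16·1/(1 + 1)^2 = 16·1/4 = 4. Hence ||M|| = 4.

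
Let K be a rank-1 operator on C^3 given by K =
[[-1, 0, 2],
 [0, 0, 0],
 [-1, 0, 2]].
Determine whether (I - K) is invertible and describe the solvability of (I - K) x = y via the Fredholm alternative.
(I - K) is singular (det(I - K) = 0, i.e. 1 ∈ sigma(K)). (I - K) x = y is solvable iff y ⊥ ker((I - K)^*) = span{(-1, 0, 2)}, i.e. iff -y_1 + 2y_3 = 0. When solvable, the solutions are x = y + c·(1, 0, 1), c arbitrary (ker(I - K) = span{(1, 0, 1)}, dimension 1).

K has rank 1, so it is an outer product K = u v^T: every row of K is a multiple of one row vector. Reading off the entries, u = (1, 0, 1) and v = (-1, 0, 2) (row i of K equals u_i·v^T). A rank-one matrix u v^T satisfies K u = u (v·u) and kills the (2)-dimensional subspace v^⊥, so its characteristic polynomial is lambda^2 (lambda - v·u) with v·u = tr K = 1. Hence the eigenvalues of I - K are 1 (multiplicity 2) and 1 - (1) = 0, so det(I - K) = 0. (Direct check: I - K =
[[2, 0, -2],
 [0, 1, 0],
 [1, 0, -1]]
has determinant 0.) So 1 is an eigenvalue of K and (I - K) is not invertible. The finite-dimensional Fredholm alternative says: either (I - K) is invertible, or ker(I - K) ≠ {0} and then range(I - K) = ker((I - K)^*)^⊥, with dim ker(I - K) = dim ker((I - K)^*). We are in the second case, so we need both kernels. Kernel of I - K: (I - K) u = u - u (v·u) = u - u = 0, so ker(I - K) = span{u} = span{(1, 0, 1)} (it is exactly 1-dimensional because rank(I - K) = 2). Kernel of the adjoint: K is real, so (I - K)^* = I - K^T = I - v u^T, and (I - v u^T) v = v - v (u·v) = 0; hence ker((I - K)^*) = span{v} = span{(-1, 0, 2)}. Therefore (I - K) x = y is solvable iff <y, v> = 0, i.e. iff -y_1 + 2y_3 = 0. When this holds, K y = u (v·y) = 0, so (I - K) y = y and x = y is a particular solution; the full solution set is the line x = y + c·u = y + c·(1, 0, 1), c ∈ C.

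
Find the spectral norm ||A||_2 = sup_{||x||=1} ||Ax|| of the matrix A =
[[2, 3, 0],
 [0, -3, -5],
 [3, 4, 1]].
||A||_2 ≈ 7.4559 (= sqrt(largest eigenvalue of A^T A))

||A||_2 = sigma_max(A) = sqrt(lambda_max(A^T A)). Form the symmetric matrix M = A^T A =
[[13, 18, 3],
 [18, 34, 19],
 [3, 19, 26]].
Its characteristic polynomial (trace, sum of principal 2x2 minors, determinant of M give the coefficients) is
  p(λ) = det(λ I - M) = λ^3 - 73λ^2 + 970λ - 121.
No integer candidate from the rational root theorem (±divisors of 121) is a root, so the roots are irrational. The cubic discriminant is Δ = 1328908745 > 0, so there are three distinct real roots. p(0) = -121 and p(1) = 777 have opposite signs, so a root lies in (0, 1); Newton's method refines it to λ ≈ 0.1259. p(17) = 185 and p(18) = -481 have opposite signs, so a root lies in (17, 18); Newton's method refines it to λ ≈ 17.2841. p(55) = -1221 and p(56) = 887 have opposite signs, so a root lies in (55, 56); Newton's method refines it to λ ≈ 55.59. Check (Vieta): the three roots sum to 73, matching tr M = 73.
So the eigenvalues of A^T A are ≈ 0.1259, 17.2841, 55.59 (all ≥ 0, as they must be for A^T A). The largest is λ_max ≈ 55.59, hence ||A||_2 = sqrt(λ_max) ≈ 7.4559.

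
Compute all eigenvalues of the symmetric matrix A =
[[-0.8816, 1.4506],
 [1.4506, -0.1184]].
sigma(A) ≈ {-2, 1}

A is real symmetric, so its spectrum consists of real eigenvalues. Expanding the characteristic polynomial of the displayed matrix gives
  det(λ I - A) = p(λ) = λ^2 + (1)λ + (-2).
Solving p(λ) = 0 yields eigenvalues ≈ -2, 1. (A is shown rounded to 4 decimals, so these recover the underlying integer eigenvalues to within that precision.)
Verification: the trace of A = -1 equals the sum of eigenvalues -1, and det(A) ≈ -1.9999 matches the eigenvalue product -2.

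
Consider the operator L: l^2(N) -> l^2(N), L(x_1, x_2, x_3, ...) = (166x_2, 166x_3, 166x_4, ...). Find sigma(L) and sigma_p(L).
sigma(L) = closed disk {z in C : |z| ≤ 166}; sigma_p(L) = open disk {z in C : |z| < 166}

Note L = 166·V where V is the unit left shift (V x)_k = x_{k+1}; so sigma(L) = 166·sigma(V) and ||L|| = 166||V||. ||L x||^2 = 27556sum_{k≥2} |x_k|^2 ≤ 27556||x||^2, with equality on {x : x_1 = 0}, so ||L|| = 166. For any lambda with |lambda| < 166, set r = lambda/166 (|r| < 1); the vector x = (1, r, r^2, ...) is in l^2 and satisfies L x = 166(r, r^2, ...) = lambda x, so lambda is an eigenvalue. On the boundary |lambda| = 166 the geometric series diverges, so no l^2 eigenvector exists, but these lambda lie in the approximate point spectrum. Hence sigma(L) is the closed disk of radius 166 and sigma_p(L) is the open disk.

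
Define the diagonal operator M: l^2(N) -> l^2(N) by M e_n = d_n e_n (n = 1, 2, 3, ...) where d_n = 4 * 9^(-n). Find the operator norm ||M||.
||M|| = 4/9 (attained at n = 1)

For M diagonal, ||M|| = sup_n |d_n|. The sequence d_n = 4 * 9^(-n) is positive and strictly decreasing (ratio 9^(-1) < 1), so the supremum is d_1 = 4/9. Hence ||M|| = 4/9.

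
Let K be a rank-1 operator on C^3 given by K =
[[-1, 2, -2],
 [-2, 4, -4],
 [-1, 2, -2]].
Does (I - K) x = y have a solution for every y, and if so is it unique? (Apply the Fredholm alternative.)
(I - K) is singular (det(I - K) = 0, i.e. 1 ∈ sigma(K)). (I - K) x = y is solvable iff y ⊥ ker((I - K)^*) = span{(-1, 2, -2)}, i.e. iff -y_1 + 2y_2 - 2y_3 = 0. When solvable, the solutions are x = y + c·(1, 2, 1), c arbitrary (ker(I - K) = span{(1, 2, 1)}, dimension 1).

K has rank 1, so it is an outer product K = u v^T: every row of K is a multiple of one row vector. Reading off the entries, u = (1, 2, 1) and v = (-1, 2, -2) (row i of K equals u_i·v^T). A rank-one matrix u v^T satisfies K u = u (v·u) and kills the (2)-dimensional subspace v^⊥, so its characteristic polynomial is lambda^2 (lambda - v·u) with v·u = tr K = 1. Hence the eigenvalues of I - K are 1 (multiplicity 2) and 1 - (1) = 0, so det(I - K) = 0. (Direct check: I - K =
[[2, -2, 2],
 [2, -3, 4],
 [1, -2, 3]]
has determinant 0.) So 1 is an eigenvalue of K and (I - K) is not invertible. The finite-dimensional Fredholm alternative says: either (I - K) is invertible, or ker(I - K) ≠ {0} and then range(I - K) = ker((I - K)^*)^⊥, with dim ker(I - K) = dim ker((I - K)^*). We are in the second case, so we need both kernels. Kernel of I - K: (I - K) u = u - u (v·u) = u - u = 0, so ker(I - K) = span{u} = span{(1, 2, 1)} (it is exactly 1-dimensional because rank(I - K) = 2). Kernel of the adjoint: K is real, so (I - K)^* = I - K^T = I - v u^T, and (I - v u^T) v = v - v (u·v) = 0; hence ker((I - K)^*) = span{v} = span{(-1, 2, -2)}. Therefore (I - K) x = y is solvable iff <y, v> = 0, i.e. iff -y_1 + 2y_2 - 2y_3 = 0. When this holds, K y = u (v·y) = 0, so (I - K) y = y and x = y is a particular solution; the full solution set is the line x = y + c·u = y + c·(1, 2, 1), c ∈ C.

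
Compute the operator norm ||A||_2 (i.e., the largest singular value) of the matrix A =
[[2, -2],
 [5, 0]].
||A||_2 = sqrt((33 + sqrt(689))/2) ≈ 5.4428 (= sqrt(largest eigenvalue of A^T A))

||A||_2 = sigma_max(A) = sqrt(lambda_max(A^T A)). Form the symmetric matrix M = A^T A =
[[29, -4],
 [-4, 4]].
Its characteristic polynomial (trace, determinant of M give the coefficients) is
  p(λ) = det(λ I - M) = λ^2 - 33λ + 100.
For λ^2 - 33λ + 100 the discriminant is 689. It is nonnegative but not a perfect square, so the roots are real and irrational: λ = (33 ± sqrt(689))/2 ≈ 29.6244, 3.3756.
So the eigenvalues of A^T A are ≈ 3.3756, 29.6244 (all ≥ 0, as they must be for A^T A). The largest is λ_max = (33 + sqrt(689))/2 ≈ 29.6244, hence ||A||_2 = sqrt(λ_max) = sqrt((33 + sqrt(689))/2) ≈ 5.4428.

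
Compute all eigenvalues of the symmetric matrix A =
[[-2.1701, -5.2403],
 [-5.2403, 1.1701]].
sigma(A) ≈ {-6, 5}

A is real symmetric, so its spectrum consists of real eigenvalues. Expanding the characteristic polynomial of the displayed matrix gives
  det(λ I - A) = p(λ) = λ^2 + (1)λ + (-30).
Solving p(λ) = 0 yields eigenvalues ≈ -6, 5. (A is shown rounded to 4 decimals, so these recover the underlying integer eigenvalues to within that precision.)
Verification: the trace of A = -1 equals the sum of eigenvalues -1, and det(A) ≈ -30.0000 matches the eigenvalue product -30.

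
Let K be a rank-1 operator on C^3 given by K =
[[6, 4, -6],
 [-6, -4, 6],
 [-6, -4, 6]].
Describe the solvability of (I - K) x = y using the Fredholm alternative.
(I - K) is invertible (det(I - K) = -7 ≠ 0), so for every y in C^3 the equation (I - K) x = y has a unique solution.

K has rank 1, so it is an outer product K = u v^T: every row of K is a multiple of one row vector. Reading off the entries, u = (-2, 2, 2) and v = (-3, -2, 3) (row i of K equals u_i·v^T). A rank-one matrix u v^T satisfies K u = u (v·u) and kills the (2)-dimensional subspace v^⊥, so its characteristic polynomial is lambda^2 (lambda - v·u) with v·u = tr K = 8. Hence the eigenvalues of I - K are 1 (multiplicity 2) and 1 - (8) = -7, so det(I - K) = -7. (Direct check: I - K =
[[-5, -4, 6],
 [6, 5, -6],
 [6, 4, -5]]
has determinant -7.) The finite-dimensional Fredholm alternative says: either (I - K) is invertible, or ker(I - K) ≠ {0} and then range(I - K) = ker((I - K)^*)^⊥, with dim ker(I - K) = dim ker((I - K)^*). Since det(I - K) ≠ 0, 1 is not an eigenvalue of K and ker(I - K) = {0}, so we are in the first case: for every y there is a unique x = (I - K)^(-1) y. Explicitly, by the Sherman–Morrison formula, (I - u v^T)^(-1) = I + u v^T/(1 - v·u), i.e. (I - K)^(-1) = I + K/(-7).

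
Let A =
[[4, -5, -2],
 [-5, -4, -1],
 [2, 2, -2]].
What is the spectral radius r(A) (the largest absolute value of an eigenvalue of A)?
r(A) ≈ 6.2545

The eigenvalues of A are the roots of its characteristic polynomial. With M = A (coefficients from the trace, the sum of principal 2x2 minors, and det A):
  p(λ) = det(λ I - M) = λ^3 + 2λ^2 - 35λ - 104.
No integer candidate from the rational root theorem (±divisors of 104) is a root, so the roots are irrational. The cubic discriminant is Δ = 18736 > 0, so there are three distinct real roots. p(-5) = -4 and p(-4) = 4 have opposite signs, so a root lies in (-5, -4); Newton's method refines it to λ ≈ -4.7646. p(-4) = 4 and p(-3) = -8 have opposite signs, so a root lies in (-4, -3); Newton's method refines it to λ ≈ -3.4899. p(6) = -26 and p(7) = 92 have opposite signs, so a root lies in (6, 7); Newton's method refines it to λ ≈ 6.2545. Check (Vieta): the three roots sum to -2, matching tr M = -2.
Thus the eigenvalues (to 4 decimals) are -4.7646 (modulus 4.7646); -3.4899 (modulus 3.4899); 6.2545 (modulus 6.2545). The spectral radius is the largest modulus: r(A) ≈ 6.2545. (Cross-check: r(A) ≤ ||A||_2 ≈ 7.0142; equality holds whenever A is normal, though it can also hold for some non-normal A.)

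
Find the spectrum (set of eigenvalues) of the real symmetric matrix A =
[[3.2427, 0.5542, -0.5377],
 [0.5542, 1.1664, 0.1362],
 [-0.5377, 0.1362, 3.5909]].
sigma(A) ≈ {1, 3, 4}

A is real symmetric, so its spectrum consists of real eigenvalues. Expanding the characteristic polynomial of the displayed matrix gives
  det(λ I - A) = p(λ) = λ^3 + (-8)λ^2 + (19)λ + (-12).
Solving p(λ) = 0 yields eigenvalues ≈ 1, 3, 4. (A is shown rounded to 4 decimals, so these recover the underlying integer eigenvalues to within that precision.)
Verification: the trace of A = 8 equals the sum of eigenvalues 8, and det(A) ≈ 12.0003 matches the eigenvalue product 12.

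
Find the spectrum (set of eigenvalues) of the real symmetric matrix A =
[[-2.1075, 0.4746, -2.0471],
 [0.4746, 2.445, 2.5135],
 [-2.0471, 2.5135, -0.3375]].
sigma(A) ≈ {-4, 0, 4}

A is real symmetric, so its spectrum consists of real eigenvalues. Expanding the characteristic polynomial of the displayed matrix gives
  det(λ I - A) = p(λ) = λ^3 + (0)λ^2 + (-16)λ + (0).
Solving p(λ) = 0 yields eigenvalues ≈ -4, 0, 4. (A is shown rounded to 4 decimals, so these recover the underlying integer eigenvalues to within that precision.)
Verification: the trace of A = 0 equals the sum of eigenvalues 0, and det(A) ≈ -0.0004 matches the eigenvalue product 0.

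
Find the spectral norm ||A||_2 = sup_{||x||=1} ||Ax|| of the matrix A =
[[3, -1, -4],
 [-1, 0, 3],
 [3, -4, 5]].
||A||_2 ≈ 7.5769 (= sqrt(largest eigenvalue of A^T A))

||A||_2 = sigma_max(A) = sqrt(lambda_max(A^T A)). Form the symmetric matrix M = A^T A =
[[19, -15, 0],
 [-15, 17, -16],
 [0, -16, 50]].
Its characteristic polynomial (trace, sum of principal 2x2 minors, determinant of M give the coefficients) is
  p(λ) = det(λ I - M) = λ^3 - 86λ^2 + 1642λ - 36.
No integer candidate from the rational root theorem (±divisors of 36) is a root, so the roots are irrational. The cubic discriminant is Δ = 2232302112 > 0, so there are three distinct real roots. p(0) = -36 and p(1) = 1521 have opposite signs, so a root lies in (0, 1); Newton's method refines it to λ ≈ 0.0219. p(28) = 468 and p(29) = -355 have opposite signs, so a root lies in (28, 29); Newton's method refines it to λ ≈ 28.5688. p(57) = -663 and p(58) = 1008 have opposite signs, so a root lies in (57, 58); Newton's method refines it to λ ≈ 57.4093. Check (Vieta): the three roots sum to 86, matching tr M = 86.
So the eigenvalues of A^T A are ≈ 0.0219, 28.5688, 57.4093 (all ≥ 0, as they must be for A^T A). The largest is λ_max ≈ 57.4093, hence ||A||_2 = sqrt(λ_max) ≈ 7.5769.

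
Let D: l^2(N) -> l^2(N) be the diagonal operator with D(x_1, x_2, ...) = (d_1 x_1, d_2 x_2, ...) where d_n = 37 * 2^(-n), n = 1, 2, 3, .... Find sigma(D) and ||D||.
sigma(D) = {37 * 2^(-n) : n ≥ 1} ∪ {0}; ||D|| = 37/2

A bounded diagonal operator on l^2 with diagonal entries d_n has spectrum equal to the closure of {d_n : n ≥ 1}: every d_n is an eigenvalue (with eigenvector e_n), so {d_n} ⊂ sigma(D); the spectrum is closed, so its closure is too; and for lambda not in the closure, (D - lambda I) has bounded inverse (the diagonal entries 1/(d_n - lambda) are bounded). For our sequence d_n = 37 * 2^(-n), n = 1, 2, 3, ...:
  - {d_n} = {37 * 2^(-n) : n ≥ 1}; the only limit point is 0
  - closure = {37 * 2^(-n) : n ≥ 1} ∪ {0}
For the norm: a diagonal operator has ||D|| = sup_n |d_n|. Here d_n = 37 * 2^(-n) is positive and decreasing, so sup_n |d_n| = d_1 = 37/2. So ||D|| = 37/2.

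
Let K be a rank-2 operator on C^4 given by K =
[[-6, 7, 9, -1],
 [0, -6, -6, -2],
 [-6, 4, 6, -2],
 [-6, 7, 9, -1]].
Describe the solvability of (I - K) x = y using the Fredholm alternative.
(I - K) is invertible (det(I - K) = 82 ≠ 0), so for every y in C^4 the equation (I - K) x = y has a unique solution.

K has rank 2 and factors as K = U V^T = u1 v1^T + u2 v2^T with u1 = (1, -2, 0, 1), v1 = (0, 3, 3, 1), u2 = (-2, 0, -2, -2), v2 = (3, -2, -3, 1) (multiplying out reproduces the displayed K). The nonzero eigenvalues of U V^T coincide with those of the 2 x 2 matrix G = V^T U = [[v1·u1, v1·u2], [v2·u1, v2·u2]] = [[-5, -8], [8, -2]], and by the Sylvester determinant identity det(I_4 - U V^T) = det(I_2 - V^T U) = det([[6, 8], [-8, 3]]) = (6)(3) - (8)(-8) = 82. (Direct check: I - K =
[[7, -7, -9, 1],
 [0, 7, 6, 2],
 [6, -4, -5, 2],
 [6, -7, -9, 2]]
has determinant 82.) The finite-dimensional Fredholm alternative says: either (I - K) is invertible, or ker(I - K) ≠ {0} and then range(I - K) = ker((I - K)^*)^⊥, with dim ker(I - K) = dim ker((I - K)^*). Since det(I - K) ≠ 0, 1 is not an eigenvalue of K and ker(I - K) = {0}, so we are in the first case: for every y there is a unique x = (I - K)^(-1) y. (Explicitly, by the Woodbury identity, (I - U V^T)^(-1) = I + U (I_2 - G)^(-1) V^T.)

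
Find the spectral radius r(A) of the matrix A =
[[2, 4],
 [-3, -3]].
r(A) = sqrt(6) ≈ 2.4495

The eigenvalues of A are the roots of its characteristic polynomial. With M = A (coefficients from the trace and determinant):
  p(λ) = det(λ I - M) = λ^2 + λ + 6.
For λ^2 + λ + 6 the discriminant is -23. It is negative, so the roots are the complex-conjugate pair λ = -1/2 ± (sqrt(23)/2) i ≈ -0.5 ± 2.3979i. For a conjugate pair the product of the roots equals the constant term, so |λ|^2 = 6 and |λ| = sqrt(6) ≈ 2.4495.
Thus the eigenvalues (to 4 decimals) are -0.5 ± 2.3979i (modulus 2.4495). The spectral radius is the largest modulus: r(A) = sqrt(6) ≈ 2.4495. (Cross-check: r(A) ≤ ||A||_2 ≈ 6.085; equality holds whenever A is normal, though it can also hold for some non-normal A.)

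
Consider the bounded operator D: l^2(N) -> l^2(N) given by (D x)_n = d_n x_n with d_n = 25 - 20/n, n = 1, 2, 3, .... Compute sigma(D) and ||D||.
sigma(D) = {25 - 20/n : n ≥ 1} ∪ {25}; ||D|| = 25

A bounded diagonal operator on l^2 with diagonal entries d_n has spectrum equal to the closure of {d_n : n ≥ 1}: every d_n is an eigenvalue (with eigenvector e_n), so {d_n} ⊂ sigma(D); the spectrum is closed, so its closure is too; and for lambda not in the closure, (D - lambda I) has bounded inverse (the diagonal entries 1/(d_n - lambda) are bounded). For our sequence d_n = 25 - 20/n, n = 1, 2, 3, ...:
  - {d_n} = {25 - 20/n : n ≥ 1}; the only limit point is 25
  - closure = {25 - 20/n : n ≥ 1} ∪ {25}
For the norm: a diagonal operator has ||D|| = sup_n |d_n|. Here d_n = 25 - 20/n increases monotonically from d_1 = 5 toward 25, with all terms in [5, 25); so sup_n |d_n| = 25 (the supremum is the limit, not attained). So ||D|| = 25.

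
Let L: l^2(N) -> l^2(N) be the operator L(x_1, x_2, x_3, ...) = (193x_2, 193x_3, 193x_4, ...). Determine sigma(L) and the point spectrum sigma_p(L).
sigma(L) = closed disk {z in C : |z| ≤ 193}; sigma_p(L) = open disk {z in C : |z| < 193}

Note L = 193·V where V is the unit left shift (V x)_k = x_{k+1}; so sigma(L) = 193·sigma(V) and ||L|| = 193||V||. ||L x||^2 = 37249sum_{k≥2} |x_k|^2 ≤ 37249||x||^2, with equality on {x : x_1 = 0}, so ||L|| = 193. For any lambda with |lambda| < 193, set r = lambda/193 (|r| < 1); the vector x = (1, r, r^2, ...) is in l^2 and satisfies L x = 193(r, r^2, ...) = lambda x, so lambda is an eigenvalue. On the boundary |lambda| = 193 the geometric series diverges, so no l^2 eigenvector exists, but these lambda lie in the approximate point spectrum. Hence sigma(L) is the closed disk of radius 193 and sigma_p(L) is the open disk.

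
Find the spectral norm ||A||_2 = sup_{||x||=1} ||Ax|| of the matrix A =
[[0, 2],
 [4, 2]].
||A||_2 = sqrt((24 + sqrt(320))/2) ≈ 4.5765 (= sqrt(largest eigenvalue of A^T A))

||A||_2 = sigma_max(A) = sqrt(lambda_max(A^T A)). Form the symmetric matrix M = A^T A =
[[16, 8],
 [8, 8]].
Its characteristic polynomial (trace, determinant of M give the coefficients) is
  p(λ) = det(λ I - M) = λ^2 - 24λ + 64.
For λ^2 - 24λ + 64 the discriminant is 320. It is nonnegative but not a perfect square, so the roots are real and irrational: λ = (24 ± sqrt(320))/2 ≈ 20.9443, 3.0557.
So the eigenvalues of A^T A are ≈ 3.0557, 20.9443 (all ≥ 0, as they must be for A^T A). The largest is λ_max = (24 + sqrt(320))/2 ≈ 20.9443, hence ||A||_2 = sqrt(λ_max) = sqrt((24 + sqrt(320))/2) ≈ 4.5765.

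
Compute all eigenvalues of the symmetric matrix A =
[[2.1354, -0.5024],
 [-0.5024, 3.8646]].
sigma(A) ≈ {2, 4}

A is real symmetric, so its spectrum consists of real eigenvalues. Expanding the characteristic polynomial of the displayed matrix gives
  det(λ I - A) = p(λ) = λ^2 + (-6)λ + (8).
Solving p(λ) = 0 yields eigenvalues ≈ 2, 4. (A is shown rounded to 4 decimals, so these recover the underlying integer eigenvalues to within that precision.)
Verification: the trace of A = 6 equals the sum of eigenvalues 6, and det(A) ≈ 8.0001 matches the eigenvalue product 8.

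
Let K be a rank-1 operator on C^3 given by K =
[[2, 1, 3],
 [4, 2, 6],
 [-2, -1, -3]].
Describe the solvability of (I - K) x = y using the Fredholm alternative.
(I - K) is singular (det(I - K) = 0, i.e. 1 ∈ sigma(K)). (I - K) x = y is solvable iff y ⊥ ker((I - K)^*) = span{(2, 1, 3)}, i.e. iff 2y_1 + y_2 + 3y_3 = 0. When solvable, the solutions are x = y + c·(1, 2, -1), c arbitrary (ker(I - K) = span{(1, 2, -1)}, dimension 1).

K has rank 1, so it is an outer product K = u v^T: every row of K is a multiple of one row vector. Reading off the entries, u = (1, 2, -1) and v = (2, 1, 3) (row i of K equals u_i·v^T). A rank-one matrix u v^T satisfies K u = u (v·u) and kills the (2)-dimensional subspace v^⊥, so its characteristic polynomial is lambda^2 (lambda - v·u) with v·u = tr K = 1. Hence the eigenvalues of I - K are 1 (multiplicity 2) and 1 - (1) = 0, so det(I - K) = 0. (Direct check: I - K =
[[-1, -1, -3],
 [-4, -1, -6],
 [2, 1, 4]]
has determinant 0.) So 1 is an eigenvalue of K and (I - K) is not invertible. The finite-dimensional Fredholm alternative says: either (I - K) is invertible, or ker(I - K) ≠ {0} and then range(I - K) = ker((I - K)^*)^⊥, with dim ker(I - K) = dim ker((I - K)^*). We are in the second case, so we need both kernels. Kernel of I - K: (I - K) u = u - u (v·u) = u - u = 0, so ker(I - K) = span{u} = span{(1, 2, -1)} (it is exactly 1-dimensional because rank(I - K) = 2). Kernel of the adjoint: K is real, so (I - K)^* = I - K^T = I - v u^T, and (I - v u^T) v = v - v (u·v) = 0; hence ker((I - K)^*) = span{v} = span{(2, 1, 3)}. Therefore (I - K) x = y is solvable iff <y, v> = 0, i.e. iff 2y_1 + y_2 + 3y_3 = 0. When this holds, K y = u (v·y) = 0, so (I - K) y = y and x = y is a particular solution; the full solution set is the line x = y + c·u = y + c·(1, 2, -1), c ∈ C.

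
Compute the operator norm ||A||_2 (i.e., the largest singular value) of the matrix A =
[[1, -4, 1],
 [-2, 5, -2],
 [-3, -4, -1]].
||A||_2 ≈ 7.6916 (= sqrt(largest eigenvalue of A^T A))

||A||_2 = sigma_max(A) = sqrt(lambda_max(A^T A)). Form the symmetric matrix M = A^T A =
[[14, -2, 8],
 [-2, 57, -10],
 [8, -10, 6]].
Its characteristic polynomial (trace, sum of principal 2x2 minors, determinant of M give the coefficients) is
  p(λ) = det(λ I - M) = λ^3 - 77λ^2 + 1056λ - 36.
No integer candidate from the rational root theorem (±divisors of 36) is a root, so the roots are irrational. The cubic discriminant is Δ = 1888221312 > 0, so there are three distinct real roots. p(0) = -36 and p(1) = 944 have opposite signs, so a root lies in (0, 1); Newton's method refines it to λ ≈ 0.0342. p(17) = 576 and p(18) = -144 have opposite signs, so a root lies in (17, 18); Newton's method refines it to λ ≈ 17.8053. p(59) = -390 and p(60) = 2124 have opposite signs, so a root lies in (59, 60); Newton's method refines it to λ ≈ 59.1606. Check (Vieta): the three roots sum to 77, matching tr M = 77.
So the eigenvalues of A^T A are ≈ 0.0342, 17.8053, 59.1606 (all ≥ 0, as they must be for A^T A). The largest is λ_max ≈ 59.1606, hence ||A||_2 = sqrt(λ_max) ≈ 7.6916.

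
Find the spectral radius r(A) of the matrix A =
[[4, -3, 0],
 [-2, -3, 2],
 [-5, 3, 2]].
r(A) ≈ 5.8754

The eigenvalues of A are the roots of its characteristic polynomial. With M = A (coefficients from the trace, the sum of principal 2x2 minors, and det A):
  p(λ) = det(λ I - M) = λ^3 - 3λ^2 - 22λ + 30.
No integer candidate from the rational root theorem (±divisors of 30) is a root, so the roots are irrational. The cubic discriminant is Δ = 61528 > 0, so there are three distinct real roots. p(-5) = -60 and p(-4) = 6 have opposite signs, so a root lies in (-5, -4); Newton's method refines it to λ ≈ -4.1159. p(1) = 6 and p(2) = -18 have opposite signs, so a root lies in (1, 2); Newton's method refines it to λ ≈ 1.2406. p(5) = -30 and p(6) = 6 have opposite signs, so a root lies in (5, 6); Newton's method refines it to λ ≈ 5.8754. Check (Vieta): the three roots sum to 3, matching tr M = 3.
Thus the eigenvalues (to 4 decimals) are -4.1159 (modulus 4.1159); 1.2406 (modulus 1.2406); 5.8754 (modulus 5.8754). The spectral radius is the largest modulus: r(A) ≈ 5.8754. (Cross-check: r(A) ≤ ||A||_2 ≈ 7.8398; equality holds whenever A is normal, though it can also hold for some non-normal A.)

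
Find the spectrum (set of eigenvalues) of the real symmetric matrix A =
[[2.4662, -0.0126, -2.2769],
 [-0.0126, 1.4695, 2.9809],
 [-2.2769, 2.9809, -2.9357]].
sigma(A) ≈ {-5, 2, 4}

A is real symmetric, so its spectrum consists of real eigenvalues. Expanding the characteristic polynomial of the displayed matrix gives
  det(λ I - A) = p(λ) = λ^3 + (-1)λ^2 + (-22)λ + (40).
Solving p(λ) = 0 yields eigenvalues ≈ -5, 2, 4. (A is shown rounded to 4 decimals, so these recover the underlying integer eigenvalues to within that precision.)
Verification: the trace of A = 1 equals the sum of eigenvalues 1, and det(A) ≈ -40.0001 matches the eigenvalue product -40.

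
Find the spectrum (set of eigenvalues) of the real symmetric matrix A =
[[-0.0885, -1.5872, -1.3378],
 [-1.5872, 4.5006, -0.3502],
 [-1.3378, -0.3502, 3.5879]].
sigma(A) ≈ {-1, 4, 5}

A is real symmetric, so its spectrum consists of real eigenvalues. Expanding the characteristic polynomial of the displayed matrix gives
  det(λ I - A) = p(λ) = λ^3 + (-8)λ^2 + (11)λ + (19.9988).
Solving p(λ) = 0 yields eigenvalues ≈ -1, 4, 5. (A is shown rounded to 4 decimals, so these recover the underlying integer eigenvalues to within that precision.)
Verification: the trace of A = 8 equals the sum of eigenvalues 8, and det(A) ≈ -19.9988 matches the eigenvalue product -20.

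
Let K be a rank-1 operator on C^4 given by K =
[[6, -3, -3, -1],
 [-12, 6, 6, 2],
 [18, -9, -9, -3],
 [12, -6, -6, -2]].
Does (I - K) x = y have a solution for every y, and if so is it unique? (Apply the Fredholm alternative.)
(I - K) is singular (det(I - K) = 0, i.e. 1 ∈ sigma(K)). (I - K) x = y is solvable iff y ⊥ ker((I - K)^*) = span{(6, -3, -3, -1)}, i.e. iff 6y_1 - 3y_2 - 3y_3 - y_4 = 0. When solvable, the solutions are x = y + c·(1, -2, 3, 2), c arbitrary (ker(I - K) = span{(1, -2, 3, 2)}, dimension 1).

K has rank 1, so it is an outer product K = u v^T: every row of K is a multiple of one row vector. Reading off the entries, u = (1, -2, 3, 2) and v = (6, -3, -3, -1) (row i of K equals u_i·v^T). A rank-one matrix u v^T satisfies K u = u (v·u) and kills the (3)-dimensional subspace v^⊥, so its characteristic polynomial is lambda^3 (lambda - v·u) with v·u = tr K = 1. Hence the eigenvalues of I - K are 1 (multiplicity 3) and 1 - (1) = 0, so det(I - K) = 0. (Direct check: I - K =
[[-5, 3, 3, 1],
 [12, -5, -6, -2],
 [-18, 9, 10, 3],
 [-12, 6, 6, 3]]
has determinant 0.) So 1 is an eigenvalue of K and (I - K) is not invertible. The finite-dimensional Fredholm alternative says: either (I - K) is invertible, or ker(I - K) ≠ {0} and then range(I - K) = ker((I - K)^*)^⊥, with dim ker(I - K) = dim ker((I - K)^*). We are in the second case, so we need both kernels. Kernel of I - K: (I - K) u = u - u (v·u) = u - u = 0, so ker(I - K) = span{u} = span{(1, -2, 3, 2)} (it is exactly 1-dimensional because rank(I - K) = 3). Kernel of the adjoint: K is real, so (I - K)^* = I - K^T = I - v u^T, and (I - v u^T) v = v - v (u·v) = 0; hence ker((I - K)^*) = span{v} = span{(6, -3, -3, -1)}. Therefore (I - K) x = y is solvable iff <y, v> = 0, i.e. iff 6y_1 - 3y_2 - 3y_3 - y_4 = 0. When this holds, K y = u (v·y) = 0, so (I - K) y = y and x = y is a particular solution; the full solution set is the line x = y + c·u = y + c·(1, -2, 3, 2), c ∈ C.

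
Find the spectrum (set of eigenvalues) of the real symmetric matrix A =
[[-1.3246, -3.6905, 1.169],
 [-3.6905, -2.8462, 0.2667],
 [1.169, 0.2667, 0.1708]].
sigma(A) ≈ {-6, 0, 2}

A is real symmetric, so its spectrum consists of real eigenvalues. Expanding the characteristic polynomial of the displayed matrix gives
  det(λ I - A) = p(λ) = λ^3 + (4)λ^2 + (-12)λ + (0).
Solving p(λ) = 0 yields eigenvalues ≈ -6, 0, 2. (A is shown rounded to 4 decimals, so these recover the underlying integer eigenvalues to within that precision.)
Verification: the trace of A = -4 equals the sum of eigenvalues -4, and det(A) ≈ 0.0002 matches the eigenvalue product 0.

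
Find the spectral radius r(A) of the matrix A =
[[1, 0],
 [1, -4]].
r(A) = 4

The eigenvalues of A are the roots of its characteristic polynomial. With M = A (coefficients from the trace and determinant):
  p(λ) = det(λ I - M) = λ^2 + 3λ - 4.
For λ^2 + 3λ - 4 the discriminant is 25. It is a perfect square (5^2), so the roots are rational: λ = (-3 ± 5)/2 = 1, -4.
Thus the eigenvalues (to 4 decimals) are 1 (modulus 1); -4 (modulus 4). The spectral radius is the largest modulus: r(A) = 4. (Cross-check: r(A) ≤ ||A||_2 ≈ 4.1306; equality holds whenever A is normal, though it can also hold for some non-normal A.)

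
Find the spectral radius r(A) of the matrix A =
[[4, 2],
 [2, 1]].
r(A) = 5

The eigenvalues of A are the roots of its characteristic polynomial. With M = A (coefficients from the trace and determinant):
  p(λ) = det(λ I - M) = λ^2 - 5λ.
For λ^2 - 5λ the discriminant is 25. It is a perfect square (5^2), so the roots are rational: λ = (5 ± 5)/2 = 5, 0.
Thus the eigenvalues (to 4 decimals) are 5 (modulus 5); 0 (modulus 0). The spectral radius is the largest modulus: r(A) = 5. (Cross-check: r(A) ≤ ||A||_2 ≈ 5; equality holds whenever A is normal, though it can also hold for some non-normal A.)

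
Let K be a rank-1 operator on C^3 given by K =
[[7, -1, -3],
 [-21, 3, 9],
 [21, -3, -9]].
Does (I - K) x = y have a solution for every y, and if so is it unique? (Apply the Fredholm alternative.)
(I - K) is singular (det(I - K) = 0, i.e. 1 ∈ sigma(K)). (I - K) x = y is solvable iff y ⊥ ker((I - K)^*) = span{(7, -1, -3)}, i.e. iff 7y_1 - y_2 - 3y_3 = 0. When solvable, the solutions are x = y + c·(1, -3, 3), c arbitrary (ker(I - K) = span{(1, -3, 3)}, dimension 1).

K has rank 1, so it is an outer product K = u v^T: every row of K is a multiple of one row vector. Reading off the entries, u = (1, -3, 3) and v = (7, -1, -3) (row i of K equals u_i·v^T). A rank-one matrix u v^T satisfies K u = u (v·u) and kills the (2)-dimensional subspace v^⊥, so its characteristic polynomial is lambda^2 (lambda - v·u) with v·u = tr K = 1. Hence the eigenvalues of I - K are 1 (multiplicity 2) and 1 - (1) = 0, so det(I - K) = 0. (Direct check: I - K =
[[-6, 1, 3],
 [21, -2, -9],
 [-21, 3, 10]]
has determinant 0.) So 1 is an eigenvalue of K and (I - K) is not invertible. The finite-dimensional Fredholm alternative says: either (I - K) is invertible, or ker(I - K) ≠ {0} and then range(I - K) = ker((I - K)^*)^⊥, with dim ker(I - K) = dim ker((I - K)^*). We are in the second case, so we need both kernels. Kernel of I - K: (I - K) u = u - u (v·u) = u - u = 0, so ker(I - K) = span{u} = span{(1, -3, 3)} (it is exactly 1-dimensional because rank(I - K) = 2). Kernel of the adjoint: K is real, so (I - K)^* = I - K^T = I - v u^T, and (I - v u^T) v = v - v (u·v) = 0; hence ker((I - K)^*) = span{v} = span{(7, -1, -3)}. Therefore (I - K) x = y is solvable iff <y, v> = 0, i.e. iff 7y_1 - y_2 - 3y_3 = 0. When this holds, K y = u (v·y) = 0, so (I - K) y = y and x = y is a particular solution; the full solution set is the line x = y + c·u = y + c·(1, -3, 3), c ∈ C.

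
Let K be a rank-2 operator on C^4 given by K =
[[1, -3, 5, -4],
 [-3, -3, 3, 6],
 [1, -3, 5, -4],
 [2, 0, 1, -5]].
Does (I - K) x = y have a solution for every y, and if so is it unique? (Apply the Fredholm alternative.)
(I - K) is invertible (det(I - K) = -18 ≠ 0), so for every y in C^4 the equation (I - K) x = y has a unique solution.

K has rank 2 and factors as K = U V^T = u1 v1^T + u2 v2^T with u1 = (1, 3, 1, -1), v1 = (0, -2, 3, -1), u2 = (-1, 3, -1, -2), v2 = (-1, 1, -2, 3) (multiplying out reproduces the displayed K). The nonzero eigenvalues of U V^T coincide with those of the 2 x 2 matrix G = V^T U = [[v1·u1, v1·u2], [v2·u1, v2·u2]] = [[-2, -7], [-3, 0]], and by the Sylvester determinant identity det(I_4 - U V^T) = det(I_2 - V^T U) = det([[3, 7], [3, 1]]) = (3)(1) - (7)(3) = -18. (Direct check: I - K =
[[0, 3, -5, 4],
 [3, 4, -3, -6],
 [-1, 3, -4, 4],
 [-2, 0, -1, 6]]
has determinant -18.) The finite-dimensional Fredholm alternative says: either (I - K) is invertible, or ker(I - K) ≠ {0} and then range(I - K) = ker((I - K)^*)^⊥, with dim ker(I - K) = dim ker((I - K)^*). Since det(I - K) ≠ 0, 1 is not an eigenvalue of K and ker(I - K) = {0}, so we are in the first case: for every y there is a unique x = (I - K)^(-1) y. (Explicitly, by the Woodbury identity, (I - U V^T)^(-1) = I + U (I_2 - G)^(-1) V^T.)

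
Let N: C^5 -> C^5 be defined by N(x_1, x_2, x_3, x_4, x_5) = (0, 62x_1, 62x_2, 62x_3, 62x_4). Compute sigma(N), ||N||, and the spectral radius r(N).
sigma(N) = {0}; ||N|| = 62; r(N) = 0. (N is nilpotent with N^5 = 0.)

On C^5, N is a strictly lower-triangular matrix with 62 on the subdiagonal and zeros elsewhere, so its characteristic polynomial is lambda^5 and every eigenvalue is 0: sigma(N) = {0}. For the operator norm, N e_i = 62e_{i+1} for i = 1, ..., 4 and N e_5 = 0, so the singular values of N are 62 (with multiplicity 4) and 0; hence ||N|| = 62. The spectral radius r(N) = max|lambda| = 0. Note ||N|| > r(N) — characteristic of non-normal nilpotent operators. Indeed N^5 = 0.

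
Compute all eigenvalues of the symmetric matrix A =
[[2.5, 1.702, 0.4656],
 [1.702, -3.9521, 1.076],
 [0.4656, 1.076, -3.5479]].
sigma(A) ≈ {-5, -3, 3}

A is real symmetric, so its spectrum consists of real eigenvalues. Expanding the characteristic polynomial of the displayed matrix gives
  det(λ I - A) = p(λ) = λ^3 + (5)λ^2 + (-9)λ + (-45).
Solving p(λ) = 0 yields eigenvalues ≈ -5, -3, 3. (A is shown rounded to 4 decimals, so these recover the underlying integer eigenvalues to within that precision.)
Verification: the trace of A = -5 equals the sum of eigenvalues -5, and det(A) ≈ 44.9994 matches the eigenvalue product 45.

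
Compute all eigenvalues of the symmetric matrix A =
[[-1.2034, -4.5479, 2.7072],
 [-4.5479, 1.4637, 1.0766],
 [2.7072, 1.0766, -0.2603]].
sigma(A) ≈ {-6, 1, 5}

A is real symmetric, so its spectrum consists of real eigenvalues. Expanding the characteristic polynomial of the displayed matrix gives
  det(λ I - A) = p(λ) = λ^3 + (0)λ^2 + (-31)λ + (30).
Solving p(λ) = 0 yields eigenvalues ≈ -6, 1, 5. (A is shown rounded to 4 decimals, so these recover the underlying integer eigenvalues to within that precision.)
Verification: the trace of A = 0 equals the sum of eigenvalues 0, and det(A) ≈ -30.0005 matches the eigenvalue product -30.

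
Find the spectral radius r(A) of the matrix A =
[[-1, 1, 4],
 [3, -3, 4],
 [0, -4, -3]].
r(A) = 4

The eigenvalues of A are the roots of its characteristic polynomial. With M = A (coefficients from the trace, the sum of principal 2x2 minors, and det A):
  p(λ) = det(λ I - M) = λ^3 + 7λ^2 + 28λ + 64.
By the rational root theorem any rational root is an integer divisor of 64. Testing λ = -4: p(-4) = -64 + 112 - 112 + 64 = 0, so λ = -4 is a root. Dividing out (λ + 4) leaves p(λ) = (λ + 4)(λ^2 + 3λ + 16). For λ^2 + 3λ + 16 the discriminant is -55. It is negative, so the roots are the complex-conjugate pair λ = -3/2 ± (sqrt(55)/2) i ≈ -1.5 ± 3.7081i. For a conjugate pair the product of the roots equals the constant term, so |λ|^2 = 16 and |λ| = sqrt(16) = 4.
Thus the eigenvalues (to 4 decimals) are -1.5 ± 3.7081i (modulus 4); -4 (modulus 4). The spectral radius is the largest modulus: r(A) = 4. (Cross-check: r(A) ≤ ||A||_2 ≈ 6.5659; equality holds whenever A is normal, though it can also hold for some non-normal A.)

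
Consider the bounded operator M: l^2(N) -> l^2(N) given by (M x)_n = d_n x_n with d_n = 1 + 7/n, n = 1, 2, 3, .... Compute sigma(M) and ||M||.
sigma(M) = {1 + 7/n : n ≥ 1} ∪ {1}; ||M|| = 8

A bounded diagonal operator on l^2 with diagonal entries d_n has spectrum equal to the closure of {d_n : n ≥ 1}: every d_n is an eigenvalue (with eigenvector e_n), so {d_n} ⊂ sigma(M); the spectrum is closed, so its closure is too; and for lambda not in the closure, (M - lambda I) has bounded inverse (the diagonal entries 1/(d_n - lambda) are bounded). For our sequence d_n = 1 + 7/n, n = 1, 2, 3, ...:
  - {d_n} = {1 + 7/n : n ≥ 1}; the only limit point is 1
  - closure = {1 + 7/n : n ≥ 1} ∪ {1}
For the norm: a diagonal operator has ||M|| = sup_n |d_n|. Here d_n = 1 + 7/n is positive and decreasing, so sup_n |d_n| = d_1 = 1 + 7 = 8. So ||M|| = 8.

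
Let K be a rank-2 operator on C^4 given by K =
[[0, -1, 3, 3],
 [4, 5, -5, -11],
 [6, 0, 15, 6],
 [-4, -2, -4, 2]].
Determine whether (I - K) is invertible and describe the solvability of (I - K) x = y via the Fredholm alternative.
(I - K) is invertible (det(I - K) = 94 ≠ 0), so for every y in C^4 the equation (I - K) x = y has a unique solution.

K has rank 2 and factors as K = U V^T = u1 v1^T + u2 v2^T with u1 = (0, 2, 3, -2), v1 = (2, 1, 2, -1), u2 = (1, -3, 3, 0), v2 = (0, -1, 3, 3) (multiplying out reproduces the displayed K). The nonzero eigenvalues of U V^T coincide with those of the 2 x 2 matrix G = V^T U = [[v1·u1, v1·u2], [v2·u1, v2·u2]] = [[10, 5], [1, 12]], and by the Sylvester determinant identity det(I_4 - U V^T) = det(I_2 - V^T U) = det([[-9, -5], [-1, -11]]) = (-9)(-11) - (-5)(-1) = 94. (Direct check: I - K =
[[1, 1, -3, -3],
 [-4, -4, 5, 11],
 [-6, 0, -14, -6],
 [4, 2, 4, -1]]
has determinant 94.) The finite-dimensional Fredholm alternative says: either (I - K) is invertible, or ker(I - K) ≠ {0} and then range(I - K) = ker((I - K)^*)^⊥, with dim ker(I - K) = dim ker((I - K)^*). Since det(I - K) ≠ 0, 1 is not an eigenvalue of K and ker(I - K) = {0}, so we are in the first case: for every y there is a unique x = (I - K)^(-1) y. (Explicitly, by the Woodbury identity, (I - U V^T)^(-1) = I + U (I_2 - G)^(-1) V^T.)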